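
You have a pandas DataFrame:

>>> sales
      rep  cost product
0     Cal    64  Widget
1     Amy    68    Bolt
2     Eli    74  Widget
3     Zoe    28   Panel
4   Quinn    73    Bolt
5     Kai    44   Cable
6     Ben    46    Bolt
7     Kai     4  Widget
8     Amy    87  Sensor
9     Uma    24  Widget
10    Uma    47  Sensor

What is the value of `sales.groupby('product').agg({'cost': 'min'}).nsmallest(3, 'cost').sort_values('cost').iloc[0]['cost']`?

group by product, min of cost:
         cost
product      
Bolt       46
Cable      44
Panel      28
Sensor     47
Widget      4
take 3 rows with smallest cost:
         cost
product      
Widget      4
Panel      28
Cable      44
sort by cost:
         cost
product      
Widget      4
Panel      28
Cable      44
So iloc[0]['cost'] = 4.

4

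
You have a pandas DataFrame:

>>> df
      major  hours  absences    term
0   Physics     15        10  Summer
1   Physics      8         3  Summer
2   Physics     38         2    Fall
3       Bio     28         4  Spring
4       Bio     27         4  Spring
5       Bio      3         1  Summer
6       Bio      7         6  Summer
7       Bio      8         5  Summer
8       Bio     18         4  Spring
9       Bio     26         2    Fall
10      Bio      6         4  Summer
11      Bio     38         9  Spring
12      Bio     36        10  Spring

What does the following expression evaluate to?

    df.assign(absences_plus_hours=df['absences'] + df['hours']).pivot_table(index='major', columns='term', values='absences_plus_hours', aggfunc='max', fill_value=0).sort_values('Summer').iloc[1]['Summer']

add column absences_plus_hours = df['absences'] + df['hours']:
      major  hours  absences    term  absences_plus_hours
0   Physics     15        10  Summer                   25
1   Physics      8         3  Summer                   11
2   Physics     38         2    Fall                   40
3       Bio     28         4  Spring                   32
4       Bio     27         4  Spring                   31
5       Bio      3         1  Summer                    4
6       Bio      7         6  Summer                   13
7       Bio      8         5  Summer                   13
8       Bio     18         4  Spring                   22
9       Bio     26         2    Fall                   28
10      Bio      6         4  Summer                   10
11      Bio     38         9  Spring                   47
12      Bio     36        10  Spring                   46
pivot: rows=major, cols=term, max(absences_plus_hours):
term     Fall  Spring  Summer
major                        
Bio        28      47      13
Physics    40       0      25
sort by Summer:
term     Fall  Spring  Summer
major                        
Bio        28      47      13
Physics    40       0      25
So iloc[1]['Summer'] = 25.

25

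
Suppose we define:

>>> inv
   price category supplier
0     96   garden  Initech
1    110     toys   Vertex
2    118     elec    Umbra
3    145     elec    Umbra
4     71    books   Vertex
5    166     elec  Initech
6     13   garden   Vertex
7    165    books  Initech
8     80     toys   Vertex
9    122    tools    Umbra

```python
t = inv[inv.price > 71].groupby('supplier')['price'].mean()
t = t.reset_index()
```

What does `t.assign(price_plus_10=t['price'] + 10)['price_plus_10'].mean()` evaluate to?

131.888888889

filter rows where price > 71:
   price category supplier
0     96   garden  Initech
1    110     toys   Vertex
2    118     elec    Umbra
3    145     elec    Umbra
5    166     elec  Initech
7    165    books  Initech
8     80     toys   Vertex
9    122    tools    Umbra
group by supplier, mean of price:
supplier
Initech    142.333333
Umbra      128.333333
Vertex      95.000000
Name: price, dtype: float64
reset_index():
  supplier       price
0  Initech  142.333333
1    Umbra  128.333333
2   Vertex   95.000000
add column price_plus_10 = t['price'] + 10:
  supplier       price  price_plus_10
0  Initech  142.333333     152.333333
1    Umbra  128.333333     138.333333
2   Vertex   95.000000     105.000000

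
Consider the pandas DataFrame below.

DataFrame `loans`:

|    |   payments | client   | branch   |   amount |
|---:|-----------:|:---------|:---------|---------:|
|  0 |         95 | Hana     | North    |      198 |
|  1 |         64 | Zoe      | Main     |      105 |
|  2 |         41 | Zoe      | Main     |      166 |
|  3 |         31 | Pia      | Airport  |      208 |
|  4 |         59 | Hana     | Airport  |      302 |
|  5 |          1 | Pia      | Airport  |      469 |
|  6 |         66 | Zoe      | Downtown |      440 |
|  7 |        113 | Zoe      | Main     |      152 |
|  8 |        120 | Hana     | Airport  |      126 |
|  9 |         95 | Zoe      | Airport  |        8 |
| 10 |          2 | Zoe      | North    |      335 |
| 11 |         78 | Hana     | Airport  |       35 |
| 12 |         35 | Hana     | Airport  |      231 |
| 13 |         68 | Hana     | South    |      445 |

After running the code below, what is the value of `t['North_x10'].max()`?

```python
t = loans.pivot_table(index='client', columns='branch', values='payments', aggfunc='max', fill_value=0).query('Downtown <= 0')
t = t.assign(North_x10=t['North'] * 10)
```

950

pivot: rows=client, cols=branch, max(payments):
branch  Airport  Downtown  Main  North  South
client                                       
Hana        120         0     0     95     68
Pia          31         0     0      0      0
Zoe          95        66   113      2      0
filter rows where Downtown <= 0:
branch  Airport  Downtown  Main  North  South
client                                       
Hana        120         0     0     95     68
Pia          31         0     0      0      0
add column North_x10 = t['North'] * 10:
branch  Airport  Downtown  Main  North  South  North_x10
client                                                  
Hana        120         0     0     95     68        950
Pia          31         0     0      0      0          0
Finally, max of column 'North_x10' = 950.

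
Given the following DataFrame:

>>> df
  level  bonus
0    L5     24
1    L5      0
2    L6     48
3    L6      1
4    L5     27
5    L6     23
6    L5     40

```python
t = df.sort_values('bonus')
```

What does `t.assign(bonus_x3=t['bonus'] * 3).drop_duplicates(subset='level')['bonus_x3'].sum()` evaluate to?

3

sort by bonus:
  level  bonus
1    L5      0
3    L6      1
5    L6     23
0    L5     24
4    L5     27
6    L5     40
2    L6     48
add column bonus_x3 = t['bonus'] * 3:
  level  bonus  bonus_x3
1    L5      0         0
3    L6      1         3
5    L6     23        69
0    L5     24        72
4    L5     27        81
6    L5     40       120
2    L6     48       144
drop duplicate level (keep=first):
  level  bonus  bonus_x3
1    L5      0         0
3    L6      1         3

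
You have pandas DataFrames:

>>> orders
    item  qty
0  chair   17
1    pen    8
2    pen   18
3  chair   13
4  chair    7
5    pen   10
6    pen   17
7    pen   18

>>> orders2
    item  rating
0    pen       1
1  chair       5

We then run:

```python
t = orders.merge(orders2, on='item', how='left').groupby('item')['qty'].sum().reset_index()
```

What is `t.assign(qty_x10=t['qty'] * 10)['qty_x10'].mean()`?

merge on 'item' (how='left') → 8 rows:
    item  qty  rating
0  chair   17       5
1    pen    8       1
2    pen   18       1
3  chair   13       5
4  chair    7       5
5    pen   10       1
6    pen   17       1
7    pen   18       1
group by item, sum of qty:
item
chair    37
pen      71
Name: qty, dtype: int64
reset_index():
    item  qty
0  chair   37
1    pen   71
add column qty_x10 = t['qty'] * 10:
    item  qty  qty_x10
0  chair   37      370
1    pen   71      710
Reading off the mean of column 'qty_x10', we get 540.0.

540.0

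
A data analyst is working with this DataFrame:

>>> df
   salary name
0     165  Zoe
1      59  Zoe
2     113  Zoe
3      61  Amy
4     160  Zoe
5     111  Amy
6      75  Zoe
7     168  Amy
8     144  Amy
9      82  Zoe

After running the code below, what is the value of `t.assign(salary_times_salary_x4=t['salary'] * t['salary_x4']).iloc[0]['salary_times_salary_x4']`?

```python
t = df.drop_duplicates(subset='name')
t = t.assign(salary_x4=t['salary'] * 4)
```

drop duplicate name (keep=first):
   salary name
0     165  Zoe
3      61  Amy
add column salary_x4 = t['salary'] * 4:
   salary name  salary_x4
0     165  Zoe        660
3      61  Amy        244
add column salary_times_salary_x4 = t['salary'] * t['salary_x4']:
   salary name  salary_x4  salary_times_salary_x4
0     165  Zoe        660                  108900
3      61  Amy        244                   14884
Reading off the value at position 0, column 'salary_times_salary_x4', we get 108900.

108900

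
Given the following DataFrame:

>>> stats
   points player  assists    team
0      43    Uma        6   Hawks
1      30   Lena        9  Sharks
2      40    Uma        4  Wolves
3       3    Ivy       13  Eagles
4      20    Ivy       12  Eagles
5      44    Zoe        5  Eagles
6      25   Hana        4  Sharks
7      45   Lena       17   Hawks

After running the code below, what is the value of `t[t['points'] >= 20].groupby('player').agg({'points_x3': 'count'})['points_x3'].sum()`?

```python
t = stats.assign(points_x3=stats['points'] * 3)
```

7

add column points_x3 = stats['points'] * 3:
   points player  assists    team  points_x3
0      43    Uma        6   Hawks        129
1      30   Lena        9  Sharks         90
2      40    Uma        4  Wolves        120
3       3    Ivy       13  Eagles          9
4      20    Ivy       12  Eagles         60
5      44    Zoe        5  Eagles        132
6      25   Hana        4  Sharks         75
7      45   Lena       17   Hawks        135
filter rows where points >= 20:
   points player  assists    team  points_x3
0      43    Uma        6   Hawks        129
1      30   Lena        9  Sharks         90
2      40    Uma        4  Wolves        120
4      20    Ivy       12  Eagles         60
5      44    Zoe        5  Eagles        132
6      25   Hana        4  Sharks         75
7      45   Lena       17   Hawks        135
group by player, count of points_x3:
        points_x3
player           
Hana            1
Ivy             1
Lena            2
Uma             2
Zoe             1
sum of column 'points_x3' → 7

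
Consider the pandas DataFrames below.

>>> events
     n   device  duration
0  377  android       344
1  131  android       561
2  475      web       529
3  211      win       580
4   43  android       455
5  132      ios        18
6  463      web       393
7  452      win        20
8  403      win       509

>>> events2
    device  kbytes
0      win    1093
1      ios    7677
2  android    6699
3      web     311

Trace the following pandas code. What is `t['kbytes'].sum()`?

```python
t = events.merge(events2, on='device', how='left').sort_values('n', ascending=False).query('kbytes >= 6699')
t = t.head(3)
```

21075

merge on 'device' (how='left') → 9 rows:
     n   device  duration  kbytes
0  377  android       344    6699
1  131  android       561    6699
2  475      web       529     311
3  211      win       580    1093
4   43  android       455    6699
5  132      ios        18    7677
6  463      web       393     311
7  452      win        20    1093
8  403      win       509    1093
sort by n descending:
     n   device  duration  kbytes
2  475      web       529     311
6  463      web       393     311
7  452      win        20    1093
8  403      win       509    1093
0  377  android       344    6699
3  211      win       580    1093
5  132      ios        18    7677
1  131  android       561    6699
4   43  android       455    6699
filter rows where kbytes >= 6699:
     n   device  duration  kbytes
0  377  android       344    6699
5  132      ios        18    7677
1  131  android       561    6699
4   43  android       455    6699
take first 3 rows:
     n   device  duration  kbytes
0  377  android       344    6699
5  132      ios        18    7677
1  131  android       561    6699
Taking the sum of column 'kbytes' gives 21075.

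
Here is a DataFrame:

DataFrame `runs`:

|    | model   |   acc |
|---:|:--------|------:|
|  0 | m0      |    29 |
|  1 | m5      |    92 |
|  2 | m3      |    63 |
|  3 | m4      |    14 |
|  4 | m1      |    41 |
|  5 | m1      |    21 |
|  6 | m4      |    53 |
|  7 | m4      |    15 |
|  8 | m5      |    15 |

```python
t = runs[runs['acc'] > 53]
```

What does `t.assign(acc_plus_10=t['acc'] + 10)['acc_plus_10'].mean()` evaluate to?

87.5

filter rows where acc > 53:
  model  acc
1    m5   92
2    m3   63
add column acc_plus_10 = t['acc'] + 10:
  model  acc  acc_plus_10
1    m5   92          102
2    m3   63           73
Reading off the mean of column 'acc_plus_10', we get 87.5.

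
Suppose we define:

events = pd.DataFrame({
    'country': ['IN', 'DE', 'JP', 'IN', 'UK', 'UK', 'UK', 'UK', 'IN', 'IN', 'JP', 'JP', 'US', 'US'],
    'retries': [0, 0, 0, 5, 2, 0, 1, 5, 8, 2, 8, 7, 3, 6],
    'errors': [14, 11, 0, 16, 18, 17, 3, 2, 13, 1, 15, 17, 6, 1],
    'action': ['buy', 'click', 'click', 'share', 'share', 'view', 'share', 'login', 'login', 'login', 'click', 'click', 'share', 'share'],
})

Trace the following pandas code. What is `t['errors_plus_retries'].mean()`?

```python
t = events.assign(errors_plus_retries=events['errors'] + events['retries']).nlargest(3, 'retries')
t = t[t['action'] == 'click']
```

23.5

add column errors_plus_retries = events['errors'] + events['retries']:
   country  retries  errors action  errors_plus_retries
0       IN        0      14    buy                   14
1       DE        0      11  click                   11
2       JP        0       0  click                    0
3       IN        5      16  share                   21
4       UK        2      18  share                   20
5       UK        0      17   view                   17
6       UK        1       3  share                    4
7       UK        5       2  login                    7
8       IN        8      13  login                   21
9       IN        2       1  login                    3
10      JP        8      15  click                   23
11      JP        7      17  click                   24
12      US        3       6  share                    9
13      US        6       1  share                    7
take 3 rows with largest retries:
   country  retries  errors action  errors_plus_retries
8       IN        8      13  login                   21
10      JP        8      15  click                   23
11      JP        7      17  click                   24
filter rows where action == 'click':
   country  retries  errors action  errors_plus_retries
10      JP        8      15  click                   23
11      JP        7      17  click                   24
Taking the mean of column 'errors_plus_retries' gives 23.5.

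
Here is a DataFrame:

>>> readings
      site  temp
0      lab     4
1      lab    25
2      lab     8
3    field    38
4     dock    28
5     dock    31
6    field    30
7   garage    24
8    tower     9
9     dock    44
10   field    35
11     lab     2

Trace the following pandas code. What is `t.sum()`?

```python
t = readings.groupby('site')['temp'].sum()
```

278

group by site, sum of temp:
site
dock      103
field     103
garage     24
lab        39
tower       9
Name: temp, dtype: int64
Taking the sum of the resulting series gives 278.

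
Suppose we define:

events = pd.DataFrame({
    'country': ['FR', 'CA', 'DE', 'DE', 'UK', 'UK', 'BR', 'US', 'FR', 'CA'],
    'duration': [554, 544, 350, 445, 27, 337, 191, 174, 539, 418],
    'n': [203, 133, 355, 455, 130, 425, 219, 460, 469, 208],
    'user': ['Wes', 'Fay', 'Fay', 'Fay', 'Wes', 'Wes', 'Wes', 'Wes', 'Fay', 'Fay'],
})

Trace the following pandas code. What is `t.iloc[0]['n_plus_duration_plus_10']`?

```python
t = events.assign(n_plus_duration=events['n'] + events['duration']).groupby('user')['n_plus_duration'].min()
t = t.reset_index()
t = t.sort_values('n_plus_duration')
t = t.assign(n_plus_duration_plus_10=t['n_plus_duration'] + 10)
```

167

add column n_plus_duration = events['n'] + events['duration']:
  country  duration    n user  n_plus_duration
0      FR       554  203  Wes              757
1      CA       544  133  Fay              677
2      DE       350  355  Fay              705
3      DE       445  455  Fay              900
4      UK        27  130  Wes              157
5      UK       337  425  Wes              762
6      BR       191  219  Wes              410
7      US       174  460  Wes              634
8      FR       539  469  Fay             1008
9      CA       418  208  Fay              626
group by user, min of n_plus_duration:
user
Fay    626
Wes    157
Name: n_plus_duration, dtype: int64
reset_index():
  user  n_plus_duration
0  Fay              626
1  Wes              157
sort by n_plus_duration:
  user  n_plus_duration
1  Wes              157
0  Fay              626
add column n_plus_duration_plus_10 = t['n_plus_duration'] + 10:
  user  n_plus_duration  n_plus_duration_plus_10
1  Wes              157                      167
0  Fay              626                      636
So iloc[0]['n_plus_duration_plus_10'] = 167.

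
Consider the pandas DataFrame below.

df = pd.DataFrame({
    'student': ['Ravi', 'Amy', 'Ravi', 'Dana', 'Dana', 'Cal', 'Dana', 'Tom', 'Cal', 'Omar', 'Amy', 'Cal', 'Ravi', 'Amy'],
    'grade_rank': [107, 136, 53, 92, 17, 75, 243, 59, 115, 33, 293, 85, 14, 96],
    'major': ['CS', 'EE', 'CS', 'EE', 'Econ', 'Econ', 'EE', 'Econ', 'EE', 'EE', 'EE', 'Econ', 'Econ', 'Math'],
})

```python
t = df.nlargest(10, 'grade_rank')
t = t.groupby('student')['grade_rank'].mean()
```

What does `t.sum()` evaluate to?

600.166666667

take 10 rows with largest grade_rank:
   student  grade_rank major
10     Amy         293    EE
6     Dana         243    EE
1      Amy         136    EE
8      Cal         115    EE
0     Ravi         107    CS
13     Amy          96  Math
3     Dana          92    EE
11     Cal          85  Econ
5      Cal          75  Econ
7      Tom          59  Econ
group by student, mean of grade_rank:
student
Amy     175.000000
Cal      91.666667
Dana    167.500000
Ravi    107.000000
Tom      59.000000
Name: grade_rank, dtype: float64
The sum of the resulting series is 600.166666667.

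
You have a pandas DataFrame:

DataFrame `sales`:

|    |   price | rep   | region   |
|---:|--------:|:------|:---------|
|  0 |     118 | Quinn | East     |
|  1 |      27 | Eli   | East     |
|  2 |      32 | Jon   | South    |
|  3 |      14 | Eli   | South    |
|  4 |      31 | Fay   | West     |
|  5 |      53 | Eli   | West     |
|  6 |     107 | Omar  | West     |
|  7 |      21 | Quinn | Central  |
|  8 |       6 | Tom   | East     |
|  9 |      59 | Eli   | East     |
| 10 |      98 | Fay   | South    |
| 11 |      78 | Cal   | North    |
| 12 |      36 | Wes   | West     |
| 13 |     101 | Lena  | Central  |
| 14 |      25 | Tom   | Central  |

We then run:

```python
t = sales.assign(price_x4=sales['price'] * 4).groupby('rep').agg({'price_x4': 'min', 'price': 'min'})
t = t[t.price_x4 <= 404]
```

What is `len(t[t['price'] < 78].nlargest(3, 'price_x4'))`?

add column price_x4 = sales['price'] * 4:
    price    rep   region  price_x4
0     118  Quinn     East       472
1      27    Eli     East       108
2      32    Jon    South       128
3      14    Eli    South        56
4      31    Fay     West       124
5      53    Eli     West       212
6     107   Omar     West       428
7      21  Quinn  Central        84
8       6    Tom     East        24
9      59    Eli     East       236
10     98    Fay    South       392
11     78    Cal    North       312
12     36    Wes     West       144
13    101   Lena  Central       404
14     25    Tom  Central       100
group by rep: min(price_x4), min(price):
       price_x4  price
rep                   
Cal         312     78
Eli          56     14
Fay         124     31
Jon         128     32
Lena        404    101
Omar        428    107
Quinn        84     21
Tom          24      6
Wes         144     36
filter rows where price_x4 <= 404:
       price_x4  price
rep                   
Cal         312     78
Eli          56     14
Fay         124     31
Jon         128     32
Lena        404    101
Quinn        84     21
Tom          24      6
Wes         144     36
filter rows where price < 78:
       price_x4  price
rep                   
Eli          56     14
Fay         124     31
Jon         128     32
Quinn        84     21
Tom          24      6
Wes         144     36
take 3 rows with largest price_x4:
     price_x4  price
rep                 
Wes       144     36
Jon       128     32
Fay       124     31
So nlargest(3, 'price_x4')) = 3.

3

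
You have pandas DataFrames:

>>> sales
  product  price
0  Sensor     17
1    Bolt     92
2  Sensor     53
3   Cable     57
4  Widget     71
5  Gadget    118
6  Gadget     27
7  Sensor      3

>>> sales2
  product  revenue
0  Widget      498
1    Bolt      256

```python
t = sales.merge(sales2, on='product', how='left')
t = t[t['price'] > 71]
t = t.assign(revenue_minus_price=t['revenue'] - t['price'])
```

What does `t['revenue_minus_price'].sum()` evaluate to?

merge on 'product' (how='left') → 8 rows:
  product  price  revenue
0  Sensor     17      NaN
1    Bolt     92    256.0
2  Sensor     53      NaN
3   Cable     57      NaN
4  Widget     71    498.0
5  Gadget    118      NaN
6  Gadget     27      NaN
7  Sensor      3      NaN
filter rows where price > 71:
  product  price  revenue
1    Bolt     92    256.0
5  Gadget    118      NaN
add column revenue_minus_price = t['revenue'] - t['price']:
  product  price  revenue  revenue_minus_price
1    Bolt     92    256.0                164.0
5  Gadget    118      NaN                  NaN
So sum() = 164.0.

164.0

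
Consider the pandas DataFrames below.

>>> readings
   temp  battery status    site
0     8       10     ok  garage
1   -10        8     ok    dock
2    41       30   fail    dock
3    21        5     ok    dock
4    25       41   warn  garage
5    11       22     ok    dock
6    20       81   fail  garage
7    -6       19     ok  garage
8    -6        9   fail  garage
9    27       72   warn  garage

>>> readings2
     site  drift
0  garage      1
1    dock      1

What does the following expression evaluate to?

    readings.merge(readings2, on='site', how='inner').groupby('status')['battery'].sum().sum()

merge on 'site' (how='inner') → 10 rows:
   temp  battery status    site  drift
0     8       10     ok  garage      1
1   -10        8     ok    dock      1
2    41       30   fail    dock      1
3    21        5     ok    dock      1
4    25       41   warn  garage      1
5    11       22     ok    dock      1
6    20       81   fail  garage      1
7    -6       19     ok  garage      1
8    -6        9   fail  garage      1
9    27       72   warn  garage      1
group by status, sum of battery:
status
fail    120
ok       64
warn    113
Name: battery, dtype: int64
Reading off the sum of the resulting series, we get 297.

297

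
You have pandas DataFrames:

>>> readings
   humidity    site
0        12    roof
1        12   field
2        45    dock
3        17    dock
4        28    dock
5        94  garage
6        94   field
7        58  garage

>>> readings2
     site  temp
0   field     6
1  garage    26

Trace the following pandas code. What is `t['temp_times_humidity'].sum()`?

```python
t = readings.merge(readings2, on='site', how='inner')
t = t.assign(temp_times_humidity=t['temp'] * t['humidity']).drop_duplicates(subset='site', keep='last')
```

2072

merge on 'site' (how='inner') → 4 rows:
   humidity    site  temp
0        12   field     6
1        94  garage    26
2        94   field     6
3        58  garage    26
add column temp_times_humidity = t['temp'] * t['humidity']:
   humidity    site  temp  temp_times_humidity
0        12   field     6                   72
1        94  garage    26                 2444
2        94   field     6                  564
3        58  garage    26                 1508
drop duplicate site (keep=last):
   humidity    site  temp  temp_times_humidity
2        94   field     6                  564
3        58  garage    26                 1508
sum of column 'temp_times_humidity' → 2072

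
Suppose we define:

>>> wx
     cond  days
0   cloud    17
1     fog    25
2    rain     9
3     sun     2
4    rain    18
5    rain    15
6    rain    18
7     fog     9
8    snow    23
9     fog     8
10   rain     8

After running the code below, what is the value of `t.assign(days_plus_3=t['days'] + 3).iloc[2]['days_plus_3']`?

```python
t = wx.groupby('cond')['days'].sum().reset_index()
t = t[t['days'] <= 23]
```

5

group by cond, sum of days:
cond
cloud    17
fog      42
rain     68
snow     23
sun       2
Name: days, dtype: int64
reset_index():
    cond  days
0  cloud    17
1    fog    42
2   rain    68
3   snow    23
4    sun     2
filter rows where days <= 23:
    cond  days
0  cloud    17
3   snow    23
4    sun     2
add column days_plus_3 = t['days'] + 3:
    cond  days  days_plus_3
0  cloud    17           20
3   snow    23           26
4    sun     2            5
Reading off the value at position 2, column 'days_plus_3', we get 5.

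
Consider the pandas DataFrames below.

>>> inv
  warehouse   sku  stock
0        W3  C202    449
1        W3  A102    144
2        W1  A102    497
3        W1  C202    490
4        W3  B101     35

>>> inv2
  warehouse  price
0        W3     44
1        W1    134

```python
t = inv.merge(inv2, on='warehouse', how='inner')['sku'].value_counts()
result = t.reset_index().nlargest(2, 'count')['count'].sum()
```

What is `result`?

merge on 'warehouse' (how='inner') → 5 rows:
  warehouse   sku  stock  price
0        W3  C202    449     44
1        W3  A102    144     44
2        W1  A102    497    134
3        W1  C202    490    134
4        W3  B101     35     44
value_counts of sku:
sku
C202    2
A102    2
B101    1
Name: count, dtype: int64
reset_index():
    sku  count
0  C202      2
1  A102      2
2  B101      1
take 2 rows with largest count:
    sku  count
0  C202      2
1  A102      2
So sum() = 4.

4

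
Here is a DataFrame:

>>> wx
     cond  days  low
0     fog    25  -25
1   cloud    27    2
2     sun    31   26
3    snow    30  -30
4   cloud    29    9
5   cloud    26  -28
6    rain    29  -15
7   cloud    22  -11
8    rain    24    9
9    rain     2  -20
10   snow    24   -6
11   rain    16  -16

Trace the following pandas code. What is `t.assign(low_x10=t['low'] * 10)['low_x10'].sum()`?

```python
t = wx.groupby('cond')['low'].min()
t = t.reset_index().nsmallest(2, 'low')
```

-580

group by cond, min of low:
cond
cloud   -28
fog     -25
rain    -20
snow    -30
sun      26
Name: low, dtype: int64
reset_index():
    cond  low
0  cloud  -28
1    fog  -25
2   rain  -20
3   snow  -30
4    sun   26
take 2 rows with smallest low:
    cond  low
3   snow  -30
0  cloud  -28
add column low_x10 = t['low'] * 10:
    cond  low  low_x10
3   snow  -30     -300
0  cloud  -28     -280
Then the sum of column 'low_x10': -580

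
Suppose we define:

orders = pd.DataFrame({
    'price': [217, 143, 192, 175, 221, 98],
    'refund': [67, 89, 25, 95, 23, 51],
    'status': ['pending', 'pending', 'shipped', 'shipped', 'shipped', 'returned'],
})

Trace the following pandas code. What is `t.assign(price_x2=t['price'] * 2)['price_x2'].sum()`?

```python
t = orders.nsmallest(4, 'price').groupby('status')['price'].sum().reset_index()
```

1216

take 4 rows with smallest price:
   price  refund    status
5     98      51  returned
1    143      89   pending
3    175      95   shipped
2    192      25   shipped
group by status, sum of price:
status
pending     143
returned     98
shipped     367
Name: price, dtype: int64
reset_index():
     status  price
0   pending    143
1  returned     98
2   shipped    367
add column price_x2 = t['price'] * 2:
     status  price  price_x2
0   pending    143       286
1  returned     98       196
2   shipped    367       734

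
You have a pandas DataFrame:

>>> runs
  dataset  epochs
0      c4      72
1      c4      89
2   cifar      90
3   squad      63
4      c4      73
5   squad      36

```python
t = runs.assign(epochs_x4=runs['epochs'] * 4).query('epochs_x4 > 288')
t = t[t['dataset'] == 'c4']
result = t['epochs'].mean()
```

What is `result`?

add column epochs_x4 = runs['epochs'] * 4:
  dataset  epochs  epochs_x4
0      c4      72        288
1      c4      89        356
2   cifar      90        360
3   squad      63        252
4      c4      73        292
5   squad      36        144
filter rows where epochs_x4 > 288:
  dataset  epochs  epochs_x4
1      c4      89        356
2   cifar      90        360
4      c4      73        292
filter rows where dataset == 'c4':
  dataset  epochs  epochs_x4
1      c4      89        356
4      c4      73        292
Reading off the mean of column 'epochs', we get 81.0.

81.0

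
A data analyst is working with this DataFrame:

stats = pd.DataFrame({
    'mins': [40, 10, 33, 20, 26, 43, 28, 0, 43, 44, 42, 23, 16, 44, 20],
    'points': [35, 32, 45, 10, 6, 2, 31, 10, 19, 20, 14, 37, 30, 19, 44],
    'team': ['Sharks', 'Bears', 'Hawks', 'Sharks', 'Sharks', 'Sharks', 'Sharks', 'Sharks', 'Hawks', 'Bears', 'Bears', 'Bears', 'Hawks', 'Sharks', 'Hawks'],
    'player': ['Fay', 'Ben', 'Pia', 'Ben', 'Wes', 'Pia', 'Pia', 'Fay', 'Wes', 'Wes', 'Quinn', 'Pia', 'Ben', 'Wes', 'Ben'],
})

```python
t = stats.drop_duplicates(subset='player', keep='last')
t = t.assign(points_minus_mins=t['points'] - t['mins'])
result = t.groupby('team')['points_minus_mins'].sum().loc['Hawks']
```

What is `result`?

24

drop duplicate player (keep=last):
    mins  points    team player
7      0      10  Sharks    Fay
10    42      14   Bears  Quinn
11    23      37   Bears    Pia
13    44      19  Sharks    Wes
14    20      44   Hawks    Ben
add column points_minus_mins = t['points'] - t['mins']:
    mins  points    team player  points_minus_mins
7      0      10  Sharks    Fay                 10
10    42      14   Bears  Quinn                -28
11    23      37   Bears    Pia                 14
13    44      19  Sharks    Wes                -25
14    20      44   Hawks    Ben                 24
group by team, sum of points_minus_mins:
team
Bears    -14
Hawks     24
Sharks   -15
Name: points_minus_mins, dtype: int64
Reading off the value at index 'Hawks', we get 24.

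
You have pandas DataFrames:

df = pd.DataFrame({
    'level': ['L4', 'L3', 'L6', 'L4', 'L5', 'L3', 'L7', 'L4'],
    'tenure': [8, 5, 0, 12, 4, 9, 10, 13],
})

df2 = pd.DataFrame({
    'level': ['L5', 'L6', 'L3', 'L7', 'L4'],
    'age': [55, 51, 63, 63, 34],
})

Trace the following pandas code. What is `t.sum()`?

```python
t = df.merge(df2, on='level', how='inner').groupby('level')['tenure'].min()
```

merge on 'level' (how='inner') → 8 rows:
  level  tenure  age
0    L4       8   34
1    L3       5   63
2    L6       0   51
3    L4      12   34
4    L5       4   55
5    L3       9   63
6    L7      10   63
7    L4      13   34
group by level, min of tenure:
level
L3     5
L4     8
L5     4
L6     0
L7    10
Name: tenure, dtype: int64
The sum of the resulting series is 27.

27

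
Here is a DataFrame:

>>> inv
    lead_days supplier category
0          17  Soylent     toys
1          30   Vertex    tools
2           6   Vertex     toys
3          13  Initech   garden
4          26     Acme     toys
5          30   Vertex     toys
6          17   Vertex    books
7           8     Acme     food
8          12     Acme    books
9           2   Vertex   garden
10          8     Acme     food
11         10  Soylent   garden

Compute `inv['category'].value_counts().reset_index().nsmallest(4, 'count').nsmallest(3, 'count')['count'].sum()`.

5

value_counts of category:
category
toys      4
garden    3
books     2
food      2
tools     1
Name: count, dtype: int64
reset_index():
  category  count
0     toys      4
1   garden      3
2    books      2
3     food      2
4    tools      1
take 4 rows with smallest count:
  category  count
4    tools      1
2    books      2
3     food      2
1   garden      3
take 3 rows with smallest count:
  category  count
4    tools      1
2    books      2
3     food      2
Reading off the sum of column 'count', we get 5.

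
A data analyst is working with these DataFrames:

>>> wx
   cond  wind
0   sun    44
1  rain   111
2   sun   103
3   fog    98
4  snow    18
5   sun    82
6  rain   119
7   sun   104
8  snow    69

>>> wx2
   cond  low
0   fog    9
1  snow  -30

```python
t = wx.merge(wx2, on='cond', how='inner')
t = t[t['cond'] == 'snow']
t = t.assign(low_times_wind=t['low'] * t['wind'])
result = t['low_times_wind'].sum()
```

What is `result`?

-2610

merge on 'cond' (how='inner') → 3 rows:
   cond  wind  low
0   fog    98    9
1  snow    18  -30
2  snow    69  -30
filter rows where cond == 'snow':
   cond  wind  low
1  snow    18  -30
2  snow    69  -30
add column low_times_wind = t['low'] * t['wind']:
   cond  wind  low  low_times_wind
1  snow    18  -30            -540
2  snow    69  -30           -2070
Finally, sum of column 'low_times_wind' = -2610.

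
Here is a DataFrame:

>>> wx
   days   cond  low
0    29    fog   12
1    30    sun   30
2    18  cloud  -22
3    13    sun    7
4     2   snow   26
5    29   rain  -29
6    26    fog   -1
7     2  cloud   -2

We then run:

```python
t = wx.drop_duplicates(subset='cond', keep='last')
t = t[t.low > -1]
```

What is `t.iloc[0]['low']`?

7

drop duplicate cond (keep=last):
   days   cond  low
3    13    sun    7
4     2   snow   26
5    29   rain  -29
6    26    fog   -1
7     2  cloud   -2
filter rows where low > -1:
   days  cond  low
3    13   sun    7
4     2  snow   26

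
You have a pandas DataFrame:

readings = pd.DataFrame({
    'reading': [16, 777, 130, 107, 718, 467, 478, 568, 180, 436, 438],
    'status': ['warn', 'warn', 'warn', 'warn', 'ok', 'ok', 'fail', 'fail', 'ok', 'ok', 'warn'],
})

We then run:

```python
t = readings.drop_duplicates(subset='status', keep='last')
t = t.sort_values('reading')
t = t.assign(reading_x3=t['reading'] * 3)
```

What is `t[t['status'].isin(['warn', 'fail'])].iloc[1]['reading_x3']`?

1704

drop duplicate status (keep=last):
    reading status
7       568   fail
9       436     ok
10      438   warn
sort by reading:
    reading status
9       436     ok
10      438   warn
7       568   fail
add column reading_x3 = t['reading'] * 3:
    reading status  reading_x3
9       436     ok        1308
10      438   warn        1314
7       568   fail        1704
filter rows where status in ['warn', 'fail']:
    reading status  reading_x3
10      438   warn        1314
7       568   fail        1704
The value at position 1, column 'reading_x3' is 1704.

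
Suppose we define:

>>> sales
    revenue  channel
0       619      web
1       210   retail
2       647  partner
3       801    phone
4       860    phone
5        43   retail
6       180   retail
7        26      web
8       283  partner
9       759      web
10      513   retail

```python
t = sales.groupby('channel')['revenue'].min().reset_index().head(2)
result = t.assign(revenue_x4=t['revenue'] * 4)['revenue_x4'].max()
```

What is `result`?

group by channel, min of revenue:
channel
partner    283
phone      801
retail      43
web         26
Name: revenue, dtype: int64
reset_index():
   channel  revenue
0  partner      283
1    phone      801
2   retail       43
3      web       26
take first 2 rows:
   channel  revenue
0  partner      283
1    phone      801
add column revenue_x4 = t['revenue'] * 4:
   channel  revenue  revenue_x4
0  partner      283        1132
1    phone      801        3204
Finally, max of column 'revenue_x4' = 3204.

3204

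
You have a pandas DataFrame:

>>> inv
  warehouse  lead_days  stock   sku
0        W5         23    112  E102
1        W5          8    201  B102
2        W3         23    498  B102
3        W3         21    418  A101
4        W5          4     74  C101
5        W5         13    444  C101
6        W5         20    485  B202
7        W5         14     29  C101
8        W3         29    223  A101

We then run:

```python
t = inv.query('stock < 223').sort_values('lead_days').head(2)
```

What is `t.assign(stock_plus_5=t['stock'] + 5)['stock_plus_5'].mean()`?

142.5

filter rows where stock < 223:
  warehouse  lead_days  stock   sku
0        W5         23    112  E102
1        W5          8    201  B102
4        W5          4     74  C101
7        W5         14     29  C101
sort by lead_days:
  warehouse  lead_days  stock   sku
4        W5          4     74  C101
1        W5          8    201  B102
7        W5         14     29  C101
0        W5         23    112  E102
take first 2 rows:
  warehouse  lead_days  stock   sku
4        W5          4     74  C101
1        W5          8    201  B102
add column stock_plus_5 = t['stock'] + 5:
  warehouse  lead_days  stock   sku  stock_plus_5
4        W5          4     74  C101            79
1        W5          8    201  B102           206
Finally, mean of column 'stock_plus_5' = 142.5.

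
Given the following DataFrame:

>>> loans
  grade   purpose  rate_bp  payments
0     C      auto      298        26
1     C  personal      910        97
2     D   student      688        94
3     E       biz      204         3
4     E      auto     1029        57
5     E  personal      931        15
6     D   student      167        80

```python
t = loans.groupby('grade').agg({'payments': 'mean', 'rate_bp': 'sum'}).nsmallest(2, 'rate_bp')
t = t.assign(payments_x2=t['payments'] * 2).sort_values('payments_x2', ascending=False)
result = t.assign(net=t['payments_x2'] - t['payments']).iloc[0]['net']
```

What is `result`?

87.0

group by grade: mean(payments), sum(rate_bp):
       payments  rate_bp
grade                   
C          61.5     1208
D          87.0      855
E          25.0     2164
take 2 rows with smallest rate_bp:
       payments  rate_bp
grade                   
D          87.0      855
C          61.5     1208
add column payments_x2 = t['payments'] * 2:
       payments  rate_bp  payments_x2
grade                                
D          87.0      855        174.0
C          61.5     1208        123.0
sort by payments_x2 descending:
       payments  rate_bp  payments_x2
grade                                
D          87.0      855        174.0
C          61.5     1208        123.0
add column net = t['payments_x2'] - t['payments']:
       payments  rate_bp  payments_x2   net
grade                                      
D          87.0      855        174.0  87.0
C          61.5     1208        123.0  61.5
Reading off the value at position 0, column 'net', we get 87.0.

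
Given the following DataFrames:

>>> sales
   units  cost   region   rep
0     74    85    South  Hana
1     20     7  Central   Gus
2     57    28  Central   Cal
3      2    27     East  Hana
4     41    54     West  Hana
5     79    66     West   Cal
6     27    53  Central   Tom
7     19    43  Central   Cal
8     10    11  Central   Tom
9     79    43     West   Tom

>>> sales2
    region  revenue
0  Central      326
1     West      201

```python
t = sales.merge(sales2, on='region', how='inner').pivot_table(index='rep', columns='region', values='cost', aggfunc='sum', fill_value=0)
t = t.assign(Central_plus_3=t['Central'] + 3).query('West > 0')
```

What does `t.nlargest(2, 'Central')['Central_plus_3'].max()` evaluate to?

merge on 'region' (how='inner') → 8 rows:
   units  cost   region   rep  revenue
0     20     7  Central   Gus      326
1     57    28  Central   Cal      326
2     41    54     West  Hana      201
3     79    66     West   Cal      201
4     27    53  Central   Tom      326
5     19    43  Central   Cal      326
6     10    11  Central   Tom      326
7     79    43     West   Tom      201
pivot: rows=rep, cols=region, sum(cost):
region  Central  West
rep                  
Cal          71    66
Gus           7     0
Hana          0    54
Tom          64    43
add column Central_plus_3 = t['Central'] + 3:
region  Central  West  Central_plus_3
rep                                  
Cal          71    66              74
Gus           7     0              10
Hana          0    54               3
Tom          64    43              67
filter rows where West > 0:
region  Central  West  Central_plus_3
rep                                  
Cal          71    66              74
Hana          0    54               3
Tom          64    43              67
take 2 rows with largest Central:
region  Central  West  Central_plus_3
rep                                  
Cal          71    66              74
Tom          64    43              67
Then the max of column 'Central_plus_3': 74

74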